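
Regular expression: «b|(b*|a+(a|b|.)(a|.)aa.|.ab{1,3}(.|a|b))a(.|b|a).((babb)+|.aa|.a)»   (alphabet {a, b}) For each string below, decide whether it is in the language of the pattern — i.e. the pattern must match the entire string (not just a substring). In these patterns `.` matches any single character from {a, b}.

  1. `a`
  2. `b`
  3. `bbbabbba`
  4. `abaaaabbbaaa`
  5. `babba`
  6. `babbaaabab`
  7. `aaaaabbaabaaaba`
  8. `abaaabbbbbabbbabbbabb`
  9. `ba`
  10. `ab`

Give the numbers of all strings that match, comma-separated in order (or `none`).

1 → no match
2 → match
3 → match
4 → no match
5 → no match
6 → no match
7 → match
8 → no match
9 → no match
10 → no match

2, 3, 7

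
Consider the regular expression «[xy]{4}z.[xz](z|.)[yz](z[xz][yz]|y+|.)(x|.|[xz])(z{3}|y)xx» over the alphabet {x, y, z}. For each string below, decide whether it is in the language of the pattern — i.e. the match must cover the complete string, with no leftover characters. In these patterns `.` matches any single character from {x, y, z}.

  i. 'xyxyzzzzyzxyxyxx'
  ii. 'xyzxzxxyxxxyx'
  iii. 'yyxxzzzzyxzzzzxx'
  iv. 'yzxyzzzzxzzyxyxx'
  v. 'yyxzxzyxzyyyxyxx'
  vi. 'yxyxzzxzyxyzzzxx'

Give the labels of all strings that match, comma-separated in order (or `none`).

i → match
ii → no match — must end with 'xx'
iii → match
iv → no match
v → no match
vi → match

i, iii, vi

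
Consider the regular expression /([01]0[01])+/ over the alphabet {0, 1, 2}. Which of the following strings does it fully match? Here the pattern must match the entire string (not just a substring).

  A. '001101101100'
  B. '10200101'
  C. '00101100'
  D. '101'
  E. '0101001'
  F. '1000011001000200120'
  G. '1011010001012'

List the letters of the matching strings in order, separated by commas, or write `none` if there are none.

A, D

A. '001101101100' → match
B. '10200101' → no match
C. '00101100' → no match
D. '101' → match
E. '0101001' → no match
F → no match
G → no match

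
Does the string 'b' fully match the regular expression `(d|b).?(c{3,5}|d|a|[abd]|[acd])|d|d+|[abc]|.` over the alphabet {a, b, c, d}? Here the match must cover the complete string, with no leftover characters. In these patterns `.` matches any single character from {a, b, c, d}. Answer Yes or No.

Yes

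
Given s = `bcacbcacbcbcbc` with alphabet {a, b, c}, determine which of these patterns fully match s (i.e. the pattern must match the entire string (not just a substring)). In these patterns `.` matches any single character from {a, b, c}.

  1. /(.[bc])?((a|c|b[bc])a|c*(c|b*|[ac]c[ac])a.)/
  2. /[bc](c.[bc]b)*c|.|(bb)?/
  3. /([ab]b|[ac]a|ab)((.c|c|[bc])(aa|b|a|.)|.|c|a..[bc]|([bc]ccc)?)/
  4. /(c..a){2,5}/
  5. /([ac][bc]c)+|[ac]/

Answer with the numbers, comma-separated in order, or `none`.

1 → no match
2 → match
3 → no match
4 → no match — must start with `c`
5 → no match

2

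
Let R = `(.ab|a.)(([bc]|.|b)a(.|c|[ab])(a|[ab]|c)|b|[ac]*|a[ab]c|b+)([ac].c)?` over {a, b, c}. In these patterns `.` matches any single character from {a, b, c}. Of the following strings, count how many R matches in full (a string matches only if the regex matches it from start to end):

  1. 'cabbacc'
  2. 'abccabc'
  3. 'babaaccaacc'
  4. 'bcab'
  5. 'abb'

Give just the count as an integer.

1. 'cabbacc' → match
2. 'abccabc' → match
3. 'babaaccaacc' → match
4. 'bcab' → no match
5. 'abb' → match
Total matched: 4

4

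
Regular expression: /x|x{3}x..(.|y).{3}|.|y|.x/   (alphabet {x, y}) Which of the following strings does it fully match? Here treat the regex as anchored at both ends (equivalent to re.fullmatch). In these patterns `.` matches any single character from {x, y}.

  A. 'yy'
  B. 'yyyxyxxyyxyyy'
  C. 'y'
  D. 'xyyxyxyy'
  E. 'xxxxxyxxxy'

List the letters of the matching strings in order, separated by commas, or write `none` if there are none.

C, E

A → no match
B → no match
C → match
D → no match
E → match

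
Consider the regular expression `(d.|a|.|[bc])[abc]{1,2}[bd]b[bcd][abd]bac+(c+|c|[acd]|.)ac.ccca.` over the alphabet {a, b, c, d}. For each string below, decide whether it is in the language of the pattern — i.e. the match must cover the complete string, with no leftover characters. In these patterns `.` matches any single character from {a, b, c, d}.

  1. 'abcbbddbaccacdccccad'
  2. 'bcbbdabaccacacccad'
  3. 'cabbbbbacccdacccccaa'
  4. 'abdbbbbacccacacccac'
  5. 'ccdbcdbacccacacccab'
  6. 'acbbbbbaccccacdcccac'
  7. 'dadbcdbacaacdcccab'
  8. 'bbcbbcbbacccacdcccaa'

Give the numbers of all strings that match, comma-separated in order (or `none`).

1 → no match
2 → match
3 → match
4 → match
5 → match
6 → match
7 → match
8 → match

2, 3, 4, 5, 6, 7, 8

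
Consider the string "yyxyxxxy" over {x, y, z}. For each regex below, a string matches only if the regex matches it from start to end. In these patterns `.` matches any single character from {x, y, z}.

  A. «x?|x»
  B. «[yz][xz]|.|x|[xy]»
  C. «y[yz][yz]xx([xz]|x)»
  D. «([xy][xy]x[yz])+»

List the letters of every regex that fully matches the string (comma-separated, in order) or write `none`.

D

A → no match
B → no match
C → no match
D → match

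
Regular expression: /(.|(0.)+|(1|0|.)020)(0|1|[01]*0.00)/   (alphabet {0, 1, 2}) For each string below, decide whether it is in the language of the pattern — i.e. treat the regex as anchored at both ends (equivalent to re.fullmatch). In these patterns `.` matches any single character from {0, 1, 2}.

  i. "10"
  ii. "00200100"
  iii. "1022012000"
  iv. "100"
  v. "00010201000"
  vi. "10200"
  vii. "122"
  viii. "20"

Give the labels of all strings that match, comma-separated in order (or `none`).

i, ii, v, vi, viii

i. "10" → match
ii. "00200100" → match
iii. "1022012000" → no match
iv. "100" → no match
v. "00010201000" → match
vi. "10200" → match
vii. "122" → no match
viii. "20" → match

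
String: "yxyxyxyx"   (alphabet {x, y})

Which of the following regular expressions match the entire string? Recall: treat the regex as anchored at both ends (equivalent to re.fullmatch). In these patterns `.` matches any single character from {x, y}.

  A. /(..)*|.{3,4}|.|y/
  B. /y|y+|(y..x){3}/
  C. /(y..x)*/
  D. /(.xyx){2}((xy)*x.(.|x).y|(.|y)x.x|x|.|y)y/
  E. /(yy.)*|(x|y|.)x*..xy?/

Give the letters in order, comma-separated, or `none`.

A, C

A → match
B → no match
C → match
D → no match — must end with "y"
E → no match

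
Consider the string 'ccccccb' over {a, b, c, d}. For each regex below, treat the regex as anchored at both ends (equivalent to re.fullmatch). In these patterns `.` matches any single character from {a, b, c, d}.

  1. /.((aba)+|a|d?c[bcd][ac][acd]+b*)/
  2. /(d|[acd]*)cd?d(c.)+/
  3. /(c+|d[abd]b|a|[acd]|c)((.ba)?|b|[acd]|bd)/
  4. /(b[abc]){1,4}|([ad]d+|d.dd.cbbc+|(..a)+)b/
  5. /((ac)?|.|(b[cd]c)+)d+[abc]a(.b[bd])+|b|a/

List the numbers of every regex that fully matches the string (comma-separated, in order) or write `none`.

1, 3

1 → match
2 → no match
3 → match
4 → no match
5 → no match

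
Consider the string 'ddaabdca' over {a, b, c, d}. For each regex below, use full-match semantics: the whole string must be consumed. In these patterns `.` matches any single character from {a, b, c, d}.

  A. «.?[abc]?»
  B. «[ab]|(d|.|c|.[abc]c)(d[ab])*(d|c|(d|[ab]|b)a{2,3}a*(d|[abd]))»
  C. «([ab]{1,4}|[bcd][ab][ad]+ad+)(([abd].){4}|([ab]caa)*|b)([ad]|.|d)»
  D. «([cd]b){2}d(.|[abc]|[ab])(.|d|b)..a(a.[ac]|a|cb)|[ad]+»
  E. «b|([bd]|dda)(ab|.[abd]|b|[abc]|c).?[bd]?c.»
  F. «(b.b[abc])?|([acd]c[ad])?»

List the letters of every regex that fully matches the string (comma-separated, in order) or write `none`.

A → no match
B → no match
C → no match
D → no match
E → match
F → no match

E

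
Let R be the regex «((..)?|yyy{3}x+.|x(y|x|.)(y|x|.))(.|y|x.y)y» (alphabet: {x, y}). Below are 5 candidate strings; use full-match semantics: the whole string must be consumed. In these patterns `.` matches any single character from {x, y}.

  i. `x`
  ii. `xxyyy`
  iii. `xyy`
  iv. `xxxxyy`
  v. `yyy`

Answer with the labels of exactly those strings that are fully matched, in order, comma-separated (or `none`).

ii, iv

i. `x` → no match — must end with `y`
ii. `xxyyy` → match
iii. `xyy` → no match
iv. `xxxxyy` → match
v. `yyy` → no match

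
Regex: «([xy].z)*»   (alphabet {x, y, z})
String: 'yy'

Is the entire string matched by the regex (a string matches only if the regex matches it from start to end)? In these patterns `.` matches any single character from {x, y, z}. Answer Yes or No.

No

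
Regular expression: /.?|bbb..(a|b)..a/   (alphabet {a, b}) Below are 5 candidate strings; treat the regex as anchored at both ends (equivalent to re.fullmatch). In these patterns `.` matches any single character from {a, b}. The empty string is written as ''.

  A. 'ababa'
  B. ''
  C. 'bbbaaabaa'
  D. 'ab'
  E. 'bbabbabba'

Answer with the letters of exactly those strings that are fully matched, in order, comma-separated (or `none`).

B, C

A → no match
B → match
C → match
D → no match
E → no match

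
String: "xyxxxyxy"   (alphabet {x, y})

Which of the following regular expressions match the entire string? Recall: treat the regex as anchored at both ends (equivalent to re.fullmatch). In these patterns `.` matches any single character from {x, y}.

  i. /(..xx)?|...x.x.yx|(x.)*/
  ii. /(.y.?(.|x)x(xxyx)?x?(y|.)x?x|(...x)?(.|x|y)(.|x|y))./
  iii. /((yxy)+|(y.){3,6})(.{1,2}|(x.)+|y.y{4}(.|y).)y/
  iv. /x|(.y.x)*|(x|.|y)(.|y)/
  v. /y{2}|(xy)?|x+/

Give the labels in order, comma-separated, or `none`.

i, ii

i → match
ii → match
iii → no match
iv → no match
v → no match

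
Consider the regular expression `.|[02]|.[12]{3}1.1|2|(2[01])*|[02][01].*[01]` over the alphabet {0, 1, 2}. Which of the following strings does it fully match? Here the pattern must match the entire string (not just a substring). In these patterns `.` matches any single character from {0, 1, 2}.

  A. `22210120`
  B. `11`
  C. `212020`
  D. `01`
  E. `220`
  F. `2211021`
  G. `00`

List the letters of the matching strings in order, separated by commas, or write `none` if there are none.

A → no match
B → no match
C → match
D → no match
E → no match
F → no match
G → no match

C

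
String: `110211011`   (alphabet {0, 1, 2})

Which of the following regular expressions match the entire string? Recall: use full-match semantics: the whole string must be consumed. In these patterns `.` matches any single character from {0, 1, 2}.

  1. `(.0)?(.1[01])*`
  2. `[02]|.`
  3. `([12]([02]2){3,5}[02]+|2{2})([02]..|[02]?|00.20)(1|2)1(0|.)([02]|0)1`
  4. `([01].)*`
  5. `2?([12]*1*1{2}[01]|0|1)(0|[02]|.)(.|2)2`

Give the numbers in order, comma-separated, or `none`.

1

1 → match
2 → no match
3 → no match
4 → no match
5 → no match — must end with `2`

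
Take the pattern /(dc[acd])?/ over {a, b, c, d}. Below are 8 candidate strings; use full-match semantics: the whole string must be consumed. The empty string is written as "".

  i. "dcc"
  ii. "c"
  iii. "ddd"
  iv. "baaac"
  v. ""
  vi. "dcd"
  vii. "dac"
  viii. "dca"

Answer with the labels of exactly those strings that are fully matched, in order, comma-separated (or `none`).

i. "dcc" → match
ii. "c" → no match
iii. "ddd" → no match
iv. "baaac" → no match
v. "" → match
vi. "dcd" → match
vii. "dac" → no match
viii. "dca" → match

i, v, vi, viii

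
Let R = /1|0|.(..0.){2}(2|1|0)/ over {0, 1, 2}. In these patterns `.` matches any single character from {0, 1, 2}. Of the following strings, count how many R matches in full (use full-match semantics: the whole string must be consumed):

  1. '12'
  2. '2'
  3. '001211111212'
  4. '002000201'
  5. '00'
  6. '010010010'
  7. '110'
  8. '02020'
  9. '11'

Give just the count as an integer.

0

1 → no match
2 → no match
3 → no match
4 → no match
5 → no match
6 → no match
7 → no match
8 → no match
9 → no match
Total matched: 0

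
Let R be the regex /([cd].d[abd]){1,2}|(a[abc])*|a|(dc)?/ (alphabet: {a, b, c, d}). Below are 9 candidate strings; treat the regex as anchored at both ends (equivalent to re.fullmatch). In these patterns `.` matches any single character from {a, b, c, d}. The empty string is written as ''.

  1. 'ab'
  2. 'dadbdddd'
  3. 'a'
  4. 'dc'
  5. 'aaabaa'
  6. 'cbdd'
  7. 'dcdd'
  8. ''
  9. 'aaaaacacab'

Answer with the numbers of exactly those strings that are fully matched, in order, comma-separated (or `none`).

1 → match
2 → match
3 → match
4 → match
5 → match
6 → match
7 → match
8 → match
9 → match

1, 2, 3, 4, 5, 6, 7, 8, 9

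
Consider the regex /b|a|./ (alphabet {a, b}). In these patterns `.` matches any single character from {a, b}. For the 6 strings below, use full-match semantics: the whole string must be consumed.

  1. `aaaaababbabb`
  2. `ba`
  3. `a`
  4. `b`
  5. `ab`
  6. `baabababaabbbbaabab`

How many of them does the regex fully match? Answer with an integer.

2

1 → no match
2 → no match
3 → match
4 → match
5 → no match
6 → no match
Total matched: 2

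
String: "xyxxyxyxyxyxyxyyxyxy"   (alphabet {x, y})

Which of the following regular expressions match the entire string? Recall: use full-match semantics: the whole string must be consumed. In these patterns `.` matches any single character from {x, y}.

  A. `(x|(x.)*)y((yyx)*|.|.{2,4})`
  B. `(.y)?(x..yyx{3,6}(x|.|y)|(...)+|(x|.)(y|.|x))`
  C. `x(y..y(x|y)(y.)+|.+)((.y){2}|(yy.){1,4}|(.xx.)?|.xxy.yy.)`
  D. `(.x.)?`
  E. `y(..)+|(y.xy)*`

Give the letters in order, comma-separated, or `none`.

B, C

A → no match
B → match
C → match
D → no match
E → no match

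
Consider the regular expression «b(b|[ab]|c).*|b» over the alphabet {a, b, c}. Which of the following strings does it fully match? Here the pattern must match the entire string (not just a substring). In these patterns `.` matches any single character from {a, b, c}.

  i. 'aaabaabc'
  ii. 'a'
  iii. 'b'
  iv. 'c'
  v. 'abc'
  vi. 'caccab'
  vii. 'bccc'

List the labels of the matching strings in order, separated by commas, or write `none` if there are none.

i → no match — must start with 'b'
ii → no match — must start with 'b'
iii → match
iv → no match — must start with 'b'
v → no match — must start with 'b'
vi → no match — must start with 'b'
vii → match

iii, vii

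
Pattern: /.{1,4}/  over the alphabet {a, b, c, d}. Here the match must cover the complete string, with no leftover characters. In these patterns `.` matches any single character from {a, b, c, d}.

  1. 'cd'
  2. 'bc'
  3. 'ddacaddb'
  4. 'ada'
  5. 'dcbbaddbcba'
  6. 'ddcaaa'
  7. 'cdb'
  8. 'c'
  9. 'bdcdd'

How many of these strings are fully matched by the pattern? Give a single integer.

1 → match
2 → match
3 → no match
4 → match
5 → no match
6 → no match
7 → match
8 → match
9 → no match
Total matched: 5

5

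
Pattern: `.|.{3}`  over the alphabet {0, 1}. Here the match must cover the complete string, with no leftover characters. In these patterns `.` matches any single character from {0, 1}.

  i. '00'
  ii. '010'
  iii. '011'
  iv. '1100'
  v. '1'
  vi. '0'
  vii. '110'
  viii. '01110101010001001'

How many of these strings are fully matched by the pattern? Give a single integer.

5

i. '00' → no match
ii. '010' → match
iii. '011' → match
iv. '1100' → no match
v. '1' → match
vi. '0' → match
vii. '110' → match
viii → no match
Total matched: 5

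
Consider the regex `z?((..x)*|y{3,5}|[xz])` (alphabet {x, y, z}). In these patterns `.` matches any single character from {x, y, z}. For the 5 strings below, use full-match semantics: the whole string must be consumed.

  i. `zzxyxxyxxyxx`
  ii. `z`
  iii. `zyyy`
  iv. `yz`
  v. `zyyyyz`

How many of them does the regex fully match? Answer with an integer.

3

i → match
ii → match
iii → match
iv → no match
v → no match
Total matched: 3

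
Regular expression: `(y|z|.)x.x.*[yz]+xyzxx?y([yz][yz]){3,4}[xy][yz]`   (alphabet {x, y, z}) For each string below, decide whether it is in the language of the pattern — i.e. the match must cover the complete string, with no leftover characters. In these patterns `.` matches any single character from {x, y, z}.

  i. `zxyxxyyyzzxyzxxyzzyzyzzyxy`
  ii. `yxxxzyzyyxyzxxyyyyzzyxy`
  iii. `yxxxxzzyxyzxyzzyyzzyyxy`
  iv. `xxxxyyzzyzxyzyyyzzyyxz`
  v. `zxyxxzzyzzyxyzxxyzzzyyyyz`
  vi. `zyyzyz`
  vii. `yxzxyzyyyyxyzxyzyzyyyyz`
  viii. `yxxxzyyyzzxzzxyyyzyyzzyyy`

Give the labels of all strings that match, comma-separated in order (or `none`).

i, ii, iii, v, vii

i → match
ii → match
iii → match
iv → no match
v → match
vi → no match
vii → match
viii → no match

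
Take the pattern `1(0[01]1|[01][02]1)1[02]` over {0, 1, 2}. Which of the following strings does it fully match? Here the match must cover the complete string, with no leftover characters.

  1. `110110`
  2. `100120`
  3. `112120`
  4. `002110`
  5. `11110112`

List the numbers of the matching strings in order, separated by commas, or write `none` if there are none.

1

1 → match
2 → no match
3 → no match
4 → no match — must start with `1`
5 → no match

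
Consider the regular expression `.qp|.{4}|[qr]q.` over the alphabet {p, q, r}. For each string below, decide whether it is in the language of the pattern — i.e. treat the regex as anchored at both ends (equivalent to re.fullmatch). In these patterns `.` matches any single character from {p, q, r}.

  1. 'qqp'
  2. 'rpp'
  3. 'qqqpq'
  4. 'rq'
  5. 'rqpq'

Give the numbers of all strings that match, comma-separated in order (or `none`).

1 → match
2 → no match
3 → no match
4 → no match
5 → match

1, 5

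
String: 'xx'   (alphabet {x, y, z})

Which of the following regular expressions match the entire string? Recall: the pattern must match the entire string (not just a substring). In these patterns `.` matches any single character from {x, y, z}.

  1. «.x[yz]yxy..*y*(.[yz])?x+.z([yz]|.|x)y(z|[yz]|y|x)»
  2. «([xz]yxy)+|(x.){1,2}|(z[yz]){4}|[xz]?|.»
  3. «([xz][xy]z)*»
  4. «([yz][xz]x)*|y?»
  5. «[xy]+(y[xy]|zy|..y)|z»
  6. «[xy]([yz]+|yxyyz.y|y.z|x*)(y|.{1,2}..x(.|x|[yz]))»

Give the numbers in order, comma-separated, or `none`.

2

1 → no match
2 → match
3 → no match
4 → no match
5 → no match
6 → no match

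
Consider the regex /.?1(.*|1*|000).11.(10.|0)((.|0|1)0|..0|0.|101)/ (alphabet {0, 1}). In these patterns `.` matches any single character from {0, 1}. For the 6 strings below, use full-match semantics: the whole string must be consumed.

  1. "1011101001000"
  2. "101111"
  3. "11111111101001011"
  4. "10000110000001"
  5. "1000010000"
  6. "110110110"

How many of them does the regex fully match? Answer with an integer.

1 → no match
2 → no match
3 → no match
4 → no match
5 → no match
6 → no match
Total matched: 0

0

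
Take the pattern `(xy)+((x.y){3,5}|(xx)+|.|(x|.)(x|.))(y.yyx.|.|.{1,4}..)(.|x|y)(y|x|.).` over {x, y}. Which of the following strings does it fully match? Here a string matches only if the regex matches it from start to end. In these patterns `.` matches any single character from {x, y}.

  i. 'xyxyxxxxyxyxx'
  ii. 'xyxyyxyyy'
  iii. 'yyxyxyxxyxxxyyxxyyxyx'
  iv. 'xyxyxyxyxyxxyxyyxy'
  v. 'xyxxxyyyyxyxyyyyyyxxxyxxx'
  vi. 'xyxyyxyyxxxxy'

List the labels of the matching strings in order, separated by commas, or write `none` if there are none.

i → match
ii → match
iii → no match — must start with 'xy'
iv → match
v → no match
vi → match

i, ii, iv, vi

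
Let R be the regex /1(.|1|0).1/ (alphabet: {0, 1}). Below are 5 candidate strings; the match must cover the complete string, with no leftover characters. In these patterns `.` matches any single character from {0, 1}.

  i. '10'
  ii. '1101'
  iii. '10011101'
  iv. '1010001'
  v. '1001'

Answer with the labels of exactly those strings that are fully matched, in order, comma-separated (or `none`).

ii, v

i → no match — must end with '1'
ii → match
iii → no match
iv → no match
v → match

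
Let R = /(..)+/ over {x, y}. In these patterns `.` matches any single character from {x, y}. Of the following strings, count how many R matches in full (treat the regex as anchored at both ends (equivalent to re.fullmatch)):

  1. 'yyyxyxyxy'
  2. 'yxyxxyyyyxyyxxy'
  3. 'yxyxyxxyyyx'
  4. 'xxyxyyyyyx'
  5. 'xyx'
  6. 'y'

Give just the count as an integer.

1 → no match
2 → no match
3 → no match
4 → match
5 → no match
6 → no match
Total matched: 1

1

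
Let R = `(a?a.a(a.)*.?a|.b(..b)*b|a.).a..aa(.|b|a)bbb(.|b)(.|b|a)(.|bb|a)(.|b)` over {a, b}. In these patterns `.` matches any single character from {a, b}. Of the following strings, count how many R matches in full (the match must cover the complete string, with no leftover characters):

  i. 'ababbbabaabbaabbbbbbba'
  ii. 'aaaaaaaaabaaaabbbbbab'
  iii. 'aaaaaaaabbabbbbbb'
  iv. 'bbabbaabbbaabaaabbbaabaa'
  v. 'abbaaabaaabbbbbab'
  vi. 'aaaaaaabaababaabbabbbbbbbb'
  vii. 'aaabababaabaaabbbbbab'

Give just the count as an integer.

2

i → no match
ii → match
iii → no match
iv → no match
v → match
vi → no match
vii → no match
Total matched: 2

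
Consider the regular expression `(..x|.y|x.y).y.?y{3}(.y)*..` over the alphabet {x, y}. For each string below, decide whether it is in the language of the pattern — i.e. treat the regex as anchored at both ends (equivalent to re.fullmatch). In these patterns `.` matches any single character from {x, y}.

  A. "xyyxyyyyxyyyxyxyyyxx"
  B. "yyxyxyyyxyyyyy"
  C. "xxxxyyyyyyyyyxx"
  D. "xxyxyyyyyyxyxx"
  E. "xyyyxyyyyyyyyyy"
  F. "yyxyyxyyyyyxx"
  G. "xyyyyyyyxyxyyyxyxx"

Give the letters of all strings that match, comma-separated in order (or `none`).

A → match
B → match
C → match
D → match
E → no match
F → match
G → match

A, B, C, D, F, G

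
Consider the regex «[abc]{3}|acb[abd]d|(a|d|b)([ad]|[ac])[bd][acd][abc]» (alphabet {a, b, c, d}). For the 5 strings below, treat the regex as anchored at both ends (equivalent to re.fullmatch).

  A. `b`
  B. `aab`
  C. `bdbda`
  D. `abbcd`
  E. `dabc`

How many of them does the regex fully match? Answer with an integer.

A. `b` → no match
B. `aab` → match
C. `bdbda` → match
D. `abbcd` → no match
E. `dabc` → no match
Total matched: 2

2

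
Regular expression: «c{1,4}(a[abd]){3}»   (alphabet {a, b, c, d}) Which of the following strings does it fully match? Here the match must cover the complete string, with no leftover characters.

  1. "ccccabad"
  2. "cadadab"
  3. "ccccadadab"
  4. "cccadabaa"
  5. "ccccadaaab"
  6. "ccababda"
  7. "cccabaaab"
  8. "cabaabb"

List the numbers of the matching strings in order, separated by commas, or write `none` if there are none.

1. "ccccabad" → no match
2. "cadadab" → match
3. "ccccadadab" → match
4. "cccadabaa" → match
5. "ccccadaaab" → match
6. "ccababda" → no match
7. "cccabaaab" → match
8. "cabaabb" → no match

2, 3, 4, 5, 7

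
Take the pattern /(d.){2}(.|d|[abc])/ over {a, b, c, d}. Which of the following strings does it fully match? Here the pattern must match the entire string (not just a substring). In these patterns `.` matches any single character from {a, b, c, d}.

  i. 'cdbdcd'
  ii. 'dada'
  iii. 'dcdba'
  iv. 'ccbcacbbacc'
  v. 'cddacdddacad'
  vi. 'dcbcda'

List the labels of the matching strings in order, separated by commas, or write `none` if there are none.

iii

i → no match — must start with 'd'
ii → no match
iii → match
iv → no match — must start with 'd'
v → no match — must start with 'd'
vi → no match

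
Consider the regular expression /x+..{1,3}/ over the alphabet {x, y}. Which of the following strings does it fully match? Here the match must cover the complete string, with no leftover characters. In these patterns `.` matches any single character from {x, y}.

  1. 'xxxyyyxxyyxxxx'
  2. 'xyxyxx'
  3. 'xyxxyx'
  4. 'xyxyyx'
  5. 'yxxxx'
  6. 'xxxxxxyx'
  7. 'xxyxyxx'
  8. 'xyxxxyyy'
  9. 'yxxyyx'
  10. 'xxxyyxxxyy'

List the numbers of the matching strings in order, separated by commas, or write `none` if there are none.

6

1 → no match
2. 'xyxyxx' → no match
3. 'xyxxyx' → no match
4. 'xyxyyx' → no match
5. 'yxxxx' → no match — must start with 'x'
6. 'xxxxxxyx' → match
7. 'xxyxyxx' → no match
8. 'xyxxxyyy' → no match
9. 'yxxyyx' → no match — must start with 'x'
10. 'xxxyyxxxyy' → no match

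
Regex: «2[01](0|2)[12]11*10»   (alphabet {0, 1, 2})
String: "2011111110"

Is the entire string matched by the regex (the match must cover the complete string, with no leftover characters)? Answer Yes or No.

No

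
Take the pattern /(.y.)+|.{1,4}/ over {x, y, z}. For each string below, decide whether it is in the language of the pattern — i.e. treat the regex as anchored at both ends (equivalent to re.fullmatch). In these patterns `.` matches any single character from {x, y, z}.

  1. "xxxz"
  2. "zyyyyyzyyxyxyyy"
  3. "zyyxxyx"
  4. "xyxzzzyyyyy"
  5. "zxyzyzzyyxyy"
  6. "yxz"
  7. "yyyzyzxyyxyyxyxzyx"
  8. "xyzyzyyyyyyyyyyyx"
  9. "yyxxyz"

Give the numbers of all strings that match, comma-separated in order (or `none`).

1 → match
2 → match
3 → no match
4 → no match
5 → no match
6 → match
7 → match
8 → no match
9 → match

1, 2, 6, 7, 9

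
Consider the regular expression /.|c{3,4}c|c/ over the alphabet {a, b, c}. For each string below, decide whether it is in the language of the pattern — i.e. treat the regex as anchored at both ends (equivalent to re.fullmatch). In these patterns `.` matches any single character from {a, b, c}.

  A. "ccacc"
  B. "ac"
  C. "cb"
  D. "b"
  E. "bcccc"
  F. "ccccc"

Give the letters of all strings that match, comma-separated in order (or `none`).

D, F

A → no match
B → no match
C → no match
D → match
E → no match
F → match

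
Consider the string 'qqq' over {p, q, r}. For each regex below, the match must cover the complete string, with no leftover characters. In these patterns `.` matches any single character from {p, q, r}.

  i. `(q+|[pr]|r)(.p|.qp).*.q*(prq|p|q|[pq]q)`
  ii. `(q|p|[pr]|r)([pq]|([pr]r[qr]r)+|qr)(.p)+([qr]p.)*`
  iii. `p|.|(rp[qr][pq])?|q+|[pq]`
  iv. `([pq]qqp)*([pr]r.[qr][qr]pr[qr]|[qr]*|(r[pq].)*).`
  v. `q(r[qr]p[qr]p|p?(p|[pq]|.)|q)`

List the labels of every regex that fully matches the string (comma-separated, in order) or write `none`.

iii, iv

i → no match
ii → no match
iii → match
iv → match
v → no match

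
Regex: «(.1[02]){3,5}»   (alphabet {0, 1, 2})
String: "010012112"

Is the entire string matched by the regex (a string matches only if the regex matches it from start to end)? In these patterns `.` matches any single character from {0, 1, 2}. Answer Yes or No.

Yes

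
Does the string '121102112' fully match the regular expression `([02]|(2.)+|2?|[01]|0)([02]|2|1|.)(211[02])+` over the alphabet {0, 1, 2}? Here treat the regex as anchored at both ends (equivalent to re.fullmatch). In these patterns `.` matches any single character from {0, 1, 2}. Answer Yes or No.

Yes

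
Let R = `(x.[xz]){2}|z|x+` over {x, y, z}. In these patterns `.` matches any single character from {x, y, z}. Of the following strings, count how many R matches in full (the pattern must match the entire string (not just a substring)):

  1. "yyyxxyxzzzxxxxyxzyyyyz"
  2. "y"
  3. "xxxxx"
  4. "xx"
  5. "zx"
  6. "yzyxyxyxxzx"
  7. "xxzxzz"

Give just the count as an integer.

3

1 → no match
2 → no match
3 → match
4 → match
5 → no match
6 → no match
7 → match
Total matched: 3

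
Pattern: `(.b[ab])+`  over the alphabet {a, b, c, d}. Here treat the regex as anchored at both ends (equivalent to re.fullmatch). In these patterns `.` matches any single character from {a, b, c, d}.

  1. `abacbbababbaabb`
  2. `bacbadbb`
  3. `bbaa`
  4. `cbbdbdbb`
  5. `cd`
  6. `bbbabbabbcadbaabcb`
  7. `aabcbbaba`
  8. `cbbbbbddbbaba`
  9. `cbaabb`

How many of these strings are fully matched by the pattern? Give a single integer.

2

1 → match
2 → no match
3 → no match
4 → no match
5 → no match
6 → no match
7 → no match
8 → no match
9 → match
Total matched: 2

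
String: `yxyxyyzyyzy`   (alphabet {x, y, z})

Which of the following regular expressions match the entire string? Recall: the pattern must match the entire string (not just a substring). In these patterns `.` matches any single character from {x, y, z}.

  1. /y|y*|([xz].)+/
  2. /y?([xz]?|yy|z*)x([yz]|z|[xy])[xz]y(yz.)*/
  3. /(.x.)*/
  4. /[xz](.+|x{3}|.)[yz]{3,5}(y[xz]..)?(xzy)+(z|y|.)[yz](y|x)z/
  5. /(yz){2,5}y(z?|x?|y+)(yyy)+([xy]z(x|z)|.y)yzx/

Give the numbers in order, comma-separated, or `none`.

2

1 → no match
2 → match
3 → no match
4 → no match — must end with `z`
5 → no match — must start with `yz`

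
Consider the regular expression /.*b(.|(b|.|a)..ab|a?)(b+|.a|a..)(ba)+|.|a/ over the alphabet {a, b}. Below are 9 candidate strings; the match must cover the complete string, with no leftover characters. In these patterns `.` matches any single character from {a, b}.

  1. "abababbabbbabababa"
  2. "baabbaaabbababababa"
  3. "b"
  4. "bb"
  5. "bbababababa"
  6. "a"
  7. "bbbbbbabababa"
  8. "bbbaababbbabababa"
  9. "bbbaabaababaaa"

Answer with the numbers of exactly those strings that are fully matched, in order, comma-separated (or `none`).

1 → match
2 → match
3 → match
4 → no match
5 → match
6 → match
7 → match
8 → match
9 → no match

1, 2, 3, 5, 6, 7, 8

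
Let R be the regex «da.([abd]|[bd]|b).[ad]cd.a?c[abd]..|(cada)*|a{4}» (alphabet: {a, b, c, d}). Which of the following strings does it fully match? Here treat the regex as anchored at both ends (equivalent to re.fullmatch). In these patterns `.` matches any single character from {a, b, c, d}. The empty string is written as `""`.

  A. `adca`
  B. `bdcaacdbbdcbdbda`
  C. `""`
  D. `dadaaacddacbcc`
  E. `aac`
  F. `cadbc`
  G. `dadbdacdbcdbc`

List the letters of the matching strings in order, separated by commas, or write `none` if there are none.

A → no match
B → no match
C → match
D → match
E → no match
F → no match
G → match

C, D, G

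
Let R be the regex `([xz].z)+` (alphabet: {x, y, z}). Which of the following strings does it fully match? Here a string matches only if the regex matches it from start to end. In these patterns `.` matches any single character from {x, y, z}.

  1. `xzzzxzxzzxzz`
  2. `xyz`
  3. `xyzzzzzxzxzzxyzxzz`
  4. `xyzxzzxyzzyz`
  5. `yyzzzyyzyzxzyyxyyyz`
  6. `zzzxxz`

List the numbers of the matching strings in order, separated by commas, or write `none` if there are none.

1, 2, 3, 4, 6

1. `xzzzxzxzzxzz` → match
2. `xyz` → match
3 → match
4. `xyzxzzxyzzyz` → match
5 → no match
6. `zzzxxz` → match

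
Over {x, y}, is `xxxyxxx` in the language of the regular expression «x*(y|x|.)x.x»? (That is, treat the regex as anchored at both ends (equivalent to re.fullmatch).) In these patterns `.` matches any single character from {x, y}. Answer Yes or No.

Yes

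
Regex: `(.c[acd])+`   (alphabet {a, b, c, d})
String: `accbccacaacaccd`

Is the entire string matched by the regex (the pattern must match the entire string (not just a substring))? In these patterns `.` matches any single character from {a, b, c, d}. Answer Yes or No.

Yes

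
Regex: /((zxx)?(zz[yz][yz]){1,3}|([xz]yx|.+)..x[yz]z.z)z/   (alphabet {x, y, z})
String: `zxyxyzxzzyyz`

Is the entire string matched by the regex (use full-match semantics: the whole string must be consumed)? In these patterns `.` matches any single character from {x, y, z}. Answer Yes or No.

No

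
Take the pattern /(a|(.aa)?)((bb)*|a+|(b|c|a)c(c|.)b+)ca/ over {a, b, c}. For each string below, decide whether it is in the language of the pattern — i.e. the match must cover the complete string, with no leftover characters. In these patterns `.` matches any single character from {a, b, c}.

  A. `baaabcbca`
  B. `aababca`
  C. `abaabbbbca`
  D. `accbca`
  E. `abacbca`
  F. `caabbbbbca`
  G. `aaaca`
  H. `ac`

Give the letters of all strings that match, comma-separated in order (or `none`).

A → no match
B → no match
C → no match
D → match
E → no match
F → no match
G → match
H → no match — must end with `ca`

D, G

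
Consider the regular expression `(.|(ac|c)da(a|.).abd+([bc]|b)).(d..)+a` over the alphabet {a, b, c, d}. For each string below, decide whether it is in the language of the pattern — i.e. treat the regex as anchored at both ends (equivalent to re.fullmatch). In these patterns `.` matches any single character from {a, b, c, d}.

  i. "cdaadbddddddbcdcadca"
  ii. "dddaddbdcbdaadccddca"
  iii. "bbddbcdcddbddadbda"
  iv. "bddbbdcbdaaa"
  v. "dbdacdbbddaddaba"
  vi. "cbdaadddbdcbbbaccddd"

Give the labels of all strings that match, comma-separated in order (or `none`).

iv

i → no match
ii → no match
iii → no match
iv. "bddbbdcbdaaa" → match
v → no match
vi → no match — must end with "a"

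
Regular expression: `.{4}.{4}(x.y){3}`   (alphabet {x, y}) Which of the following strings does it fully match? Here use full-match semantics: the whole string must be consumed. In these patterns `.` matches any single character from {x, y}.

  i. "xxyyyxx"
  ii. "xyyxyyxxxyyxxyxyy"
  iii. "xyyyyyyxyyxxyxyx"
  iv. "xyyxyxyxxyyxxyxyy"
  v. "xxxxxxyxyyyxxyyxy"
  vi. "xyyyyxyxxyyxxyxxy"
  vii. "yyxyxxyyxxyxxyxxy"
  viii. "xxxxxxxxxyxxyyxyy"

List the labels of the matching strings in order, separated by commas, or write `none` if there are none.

ii, iv, vi, vii

i → no match — must end with "y"
ii → match
iii → no match — must end with "y"
iv → match
v → no match
vi → match
vii → match
viii → no match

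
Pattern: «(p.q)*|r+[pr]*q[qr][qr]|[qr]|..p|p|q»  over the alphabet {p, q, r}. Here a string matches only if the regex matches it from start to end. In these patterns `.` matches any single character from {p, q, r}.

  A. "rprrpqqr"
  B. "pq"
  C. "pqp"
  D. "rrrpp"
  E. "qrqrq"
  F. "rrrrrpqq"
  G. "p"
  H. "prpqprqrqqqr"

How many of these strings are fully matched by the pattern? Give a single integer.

3

A → match
B → no match
C → match
D → no match
E → no match
F → no match
G → match
H → no match
Total matched: 3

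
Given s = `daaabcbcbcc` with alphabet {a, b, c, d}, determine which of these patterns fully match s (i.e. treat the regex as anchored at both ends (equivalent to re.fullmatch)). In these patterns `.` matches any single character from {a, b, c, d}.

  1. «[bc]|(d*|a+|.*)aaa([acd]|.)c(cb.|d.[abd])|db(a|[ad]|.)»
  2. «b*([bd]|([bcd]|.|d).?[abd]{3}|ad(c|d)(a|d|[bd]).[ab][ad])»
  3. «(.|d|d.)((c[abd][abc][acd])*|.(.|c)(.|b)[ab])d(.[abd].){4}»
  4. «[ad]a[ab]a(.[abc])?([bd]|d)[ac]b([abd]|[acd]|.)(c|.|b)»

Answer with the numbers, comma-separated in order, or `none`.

4

1 → no match
2 → no match
3 → no match
4 → match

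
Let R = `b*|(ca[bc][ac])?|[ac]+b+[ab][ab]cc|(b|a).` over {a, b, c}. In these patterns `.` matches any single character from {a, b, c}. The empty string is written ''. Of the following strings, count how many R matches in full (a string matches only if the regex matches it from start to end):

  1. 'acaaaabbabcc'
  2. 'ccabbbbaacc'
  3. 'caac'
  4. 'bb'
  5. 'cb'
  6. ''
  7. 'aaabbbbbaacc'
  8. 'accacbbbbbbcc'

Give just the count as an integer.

1 → match
2 → match
3 → no match
4 → match
5 → no match
6 → match
7 → match
8 → match
Total matched: 6

6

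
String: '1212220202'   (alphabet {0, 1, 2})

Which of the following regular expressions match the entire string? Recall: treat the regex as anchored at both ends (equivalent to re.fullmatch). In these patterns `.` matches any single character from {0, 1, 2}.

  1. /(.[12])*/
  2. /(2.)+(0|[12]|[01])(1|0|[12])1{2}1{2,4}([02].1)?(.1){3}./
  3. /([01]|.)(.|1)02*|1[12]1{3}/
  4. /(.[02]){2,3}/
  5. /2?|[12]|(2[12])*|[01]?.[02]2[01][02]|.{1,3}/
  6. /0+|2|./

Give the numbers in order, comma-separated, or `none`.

1 → match
2 → no match — must start with '2'
3 → no match
4 → no match
5 → no match
6 → no match

1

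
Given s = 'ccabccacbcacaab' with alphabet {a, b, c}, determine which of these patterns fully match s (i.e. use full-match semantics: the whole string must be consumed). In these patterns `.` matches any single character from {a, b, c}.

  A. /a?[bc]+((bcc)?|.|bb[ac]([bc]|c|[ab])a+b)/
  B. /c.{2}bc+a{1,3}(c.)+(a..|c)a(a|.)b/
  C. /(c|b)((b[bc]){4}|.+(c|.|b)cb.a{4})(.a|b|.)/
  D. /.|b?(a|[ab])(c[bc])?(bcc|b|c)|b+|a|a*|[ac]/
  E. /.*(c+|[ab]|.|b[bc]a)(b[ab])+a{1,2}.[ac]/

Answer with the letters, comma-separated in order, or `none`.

B

A → no match
B → match
C → no match
D → no match
E → no match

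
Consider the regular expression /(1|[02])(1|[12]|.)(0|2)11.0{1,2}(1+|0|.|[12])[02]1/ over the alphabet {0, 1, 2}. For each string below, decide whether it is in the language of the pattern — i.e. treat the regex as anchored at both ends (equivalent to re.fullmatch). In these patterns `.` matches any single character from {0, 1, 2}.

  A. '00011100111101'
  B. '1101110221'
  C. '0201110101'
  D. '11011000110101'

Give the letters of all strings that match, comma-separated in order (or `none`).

A, B, C

A → match
B → match
C → match
D → no match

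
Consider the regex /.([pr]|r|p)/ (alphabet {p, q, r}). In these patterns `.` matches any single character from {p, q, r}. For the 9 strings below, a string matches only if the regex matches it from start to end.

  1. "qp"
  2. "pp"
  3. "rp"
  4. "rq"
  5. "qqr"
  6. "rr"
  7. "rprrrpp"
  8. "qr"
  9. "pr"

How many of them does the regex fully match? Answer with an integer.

6

1 → match
2 → match
3 → match
4 → no match
5 → no match
6 → match
7 → no match
8 → match
9 → match
Total matched: 6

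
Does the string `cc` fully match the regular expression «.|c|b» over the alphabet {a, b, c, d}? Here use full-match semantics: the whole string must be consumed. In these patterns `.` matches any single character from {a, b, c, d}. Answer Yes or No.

No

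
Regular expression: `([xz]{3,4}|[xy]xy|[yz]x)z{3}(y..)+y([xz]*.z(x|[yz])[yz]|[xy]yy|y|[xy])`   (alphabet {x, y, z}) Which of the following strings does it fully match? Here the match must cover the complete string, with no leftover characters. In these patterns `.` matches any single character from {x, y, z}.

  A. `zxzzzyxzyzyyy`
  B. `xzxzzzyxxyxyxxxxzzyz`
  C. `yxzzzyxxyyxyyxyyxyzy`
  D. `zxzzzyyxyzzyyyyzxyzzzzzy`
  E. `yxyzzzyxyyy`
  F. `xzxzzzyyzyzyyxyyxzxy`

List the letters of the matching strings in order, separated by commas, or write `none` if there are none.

A → match
B → no match
C → no match
D → match
E → match
F → match

A, D, E, F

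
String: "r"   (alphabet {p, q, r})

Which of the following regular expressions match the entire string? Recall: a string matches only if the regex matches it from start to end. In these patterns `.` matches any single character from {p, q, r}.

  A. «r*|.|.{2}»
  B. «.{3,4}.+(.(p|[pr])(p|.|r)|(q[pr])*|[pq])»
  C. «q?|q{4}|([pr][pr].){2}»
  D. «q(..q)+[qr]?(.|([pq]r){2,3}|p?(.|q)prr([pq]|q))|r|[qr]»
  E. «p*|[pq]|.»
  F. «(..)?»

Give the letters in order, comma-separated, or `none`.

A → match
B → no match
C → no match
D → match
E → match
F → no match

A, D, E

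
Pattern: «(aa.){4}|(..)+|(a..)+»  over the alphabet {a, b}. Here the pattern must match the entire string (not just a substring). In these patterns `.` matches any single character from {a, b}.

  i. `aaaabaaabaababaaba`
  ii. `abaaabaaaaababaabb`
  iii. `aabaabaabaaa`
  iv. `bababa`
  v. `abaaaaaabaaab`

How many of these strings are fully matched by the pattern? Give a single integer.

4

i → match
ii → match
iii → match
iv → match
v → no match
Total matched: 4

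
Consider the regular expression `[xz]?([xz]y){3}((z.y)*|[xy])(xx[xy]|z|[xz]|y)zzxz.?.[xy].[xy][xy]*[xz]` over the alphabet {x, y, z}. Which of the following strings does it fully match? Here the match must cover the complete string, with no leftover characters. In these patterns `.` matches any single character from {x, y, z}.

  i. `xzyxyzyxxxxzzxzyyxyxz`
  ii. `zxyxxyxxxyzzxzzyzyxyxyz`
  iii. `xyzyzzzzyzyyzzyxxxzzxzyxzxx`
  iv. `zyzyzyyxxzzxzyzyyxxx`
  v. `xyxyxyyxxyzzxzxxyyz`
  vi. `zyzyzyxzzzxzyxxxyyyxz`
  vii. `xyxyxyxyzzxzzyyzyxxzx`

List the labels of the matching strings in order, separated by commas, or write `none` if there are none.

i → match
ii → no match
iii → no match
iv → no match
v → match
vi → match
vii → no match

i, v, vi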